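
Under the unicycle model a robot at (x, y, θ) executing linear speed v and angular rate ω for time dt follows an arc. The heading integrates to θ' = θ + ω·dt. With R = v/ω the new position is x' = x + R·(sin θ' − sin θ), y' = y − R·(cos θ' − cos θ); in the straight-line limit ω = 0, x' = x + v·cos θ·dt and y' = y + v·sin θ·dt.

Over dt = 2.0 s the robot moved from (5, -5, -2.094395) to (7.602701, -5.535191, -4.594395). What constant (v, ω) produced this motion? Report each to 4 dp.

Δθ = -4.594395 − -2.094395 = -2.500000
ω = Δθ/dt = -2.500000/2.0 = -1.2500
R = Δx/(sin θ' − sin θ) = 1.4000
v = R·ω = 1.4000·-1.2500 = -1.7500

v = -1.7500, ω = -1.2500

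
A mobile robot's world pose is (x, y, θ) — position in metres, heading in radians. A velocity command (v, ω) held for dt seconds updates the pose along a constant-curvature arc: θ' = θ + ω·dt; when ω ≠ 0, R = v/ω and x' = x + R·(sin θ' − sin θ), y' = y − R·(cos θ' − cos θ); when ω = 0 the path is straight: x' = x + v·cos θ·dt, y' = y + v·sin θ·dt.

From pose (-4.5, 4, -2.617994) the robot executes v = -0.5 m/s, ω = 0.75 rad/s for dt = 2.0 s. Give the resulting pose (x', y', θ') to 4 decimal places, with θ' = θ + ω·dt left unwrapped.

θ' = -2.6180 + 0.75·2.0 = -1.1180
R = v/ω = -0.5/0.75 = -0.6667
x' = -4.5 + -0.6667·(sin -1.1180 − sin -2.6180) = -4.2339
y' = 4 − -0.6667·(cos -1.1180 − cos -2.6180) = 4.8690

(-4.2339, 4.8690, -1.1180)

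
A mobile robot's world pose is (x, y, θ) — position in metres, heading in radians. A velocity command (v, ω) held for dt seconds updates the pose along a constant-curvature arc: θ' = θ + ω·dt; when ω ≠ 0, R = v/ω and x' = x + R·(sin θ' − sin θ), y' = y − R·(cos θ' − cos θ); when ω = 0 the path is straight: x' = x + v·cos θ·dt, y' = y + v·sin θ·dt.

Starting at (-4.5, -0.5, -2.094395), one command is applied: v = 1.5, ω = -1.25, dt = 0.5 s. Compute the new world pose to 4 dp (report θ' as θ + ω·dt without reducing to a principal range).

θ' = -2.0944 + -1.25·0.5 = -2.7194
R = v/ω = 1.5/-1.25 = -1.2000
x' = -4.5 + -1.2000·(sin -2.7194 − sin -2.0944) = -5.0475
y' = -0.5 − -1.2000·(cos -2.7194 − cos -2.0944) = -0.9946

(-5.0475, -0.9946, -2.7194)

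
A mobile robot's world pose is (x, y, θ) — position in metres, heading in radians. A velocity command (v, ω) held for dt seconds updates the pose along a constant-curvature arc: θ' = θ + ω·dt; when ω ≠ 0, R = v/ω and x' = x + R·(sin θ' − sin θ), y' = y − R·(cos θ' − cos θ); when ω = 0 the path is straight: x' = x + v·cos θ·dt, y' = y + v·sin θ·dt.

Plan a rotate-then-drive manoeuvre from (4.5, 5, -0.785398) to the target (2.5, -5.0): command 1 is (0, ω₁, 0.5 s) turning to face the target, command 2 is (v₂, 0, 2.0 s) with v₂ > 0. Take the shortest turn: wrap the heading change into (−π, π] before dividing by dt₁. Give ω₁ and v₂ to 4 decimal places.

heading to target = atan2(-5−5, 2.5−4.5) = -1.7682
Δθ = wrap(-1.7682 − -0.7854) = -0.9828; ω₁ = Δθ/dt₁ = -1.9656
distance = √((2.5−4.5)² + (-5−5)²) = 10.1980; v₂ = distance/dt₂ = 5.0990

ω₁ = -1.9656, v₂ = 5.0990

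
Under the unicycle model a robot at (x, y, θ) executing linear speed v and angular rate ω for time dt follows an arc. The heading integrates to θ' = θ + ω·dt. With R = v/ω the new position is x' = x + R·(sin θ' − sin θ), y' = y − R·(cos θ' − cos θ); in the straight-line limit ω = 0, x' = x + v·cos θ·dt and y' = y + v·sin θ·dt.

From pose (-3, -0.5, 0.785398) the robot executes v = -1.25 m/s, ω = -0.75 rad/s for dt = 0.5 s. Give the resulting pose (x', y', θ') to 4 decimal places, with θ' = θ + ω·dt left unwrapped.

θ' = 0.7854 + -0.75·0.5 = 0.4104
R = v/ω = -1.25/-0.75 = 1.6667
x' = -3 + 1.6667·(sin 0.4104 − sin 0.7854) = -3.5136
y' = -0.5 − 1.6667·(cos 0.4104 − cos 0.7854) = -0.8498

(-3.5136, -0.8498, 0.4104)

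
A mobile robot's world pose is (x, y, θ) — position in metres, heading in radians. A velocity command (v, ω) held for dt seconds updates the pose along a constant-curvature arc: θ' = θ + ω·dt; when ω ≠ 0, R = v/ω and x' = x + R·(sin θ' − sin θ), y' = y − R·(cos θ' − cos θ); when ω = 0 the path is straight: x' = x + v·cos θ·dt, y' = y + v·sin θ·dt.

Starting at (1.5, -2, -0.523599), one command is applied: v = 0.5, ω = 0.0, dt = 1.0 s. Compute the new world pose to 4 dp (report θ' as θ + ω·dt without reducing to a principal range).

θ' = -0.5236 + 0.0·1.0 = -0.5236
ω = 0 → straight: x' = 1.5 + 0.5·cos(-0.5236)·1.0 = 1.9330
y' = -2 + 0.5·sin(-0.5236)·1.0 = -2.2500

(1.9330, -2.2500, -0.5236)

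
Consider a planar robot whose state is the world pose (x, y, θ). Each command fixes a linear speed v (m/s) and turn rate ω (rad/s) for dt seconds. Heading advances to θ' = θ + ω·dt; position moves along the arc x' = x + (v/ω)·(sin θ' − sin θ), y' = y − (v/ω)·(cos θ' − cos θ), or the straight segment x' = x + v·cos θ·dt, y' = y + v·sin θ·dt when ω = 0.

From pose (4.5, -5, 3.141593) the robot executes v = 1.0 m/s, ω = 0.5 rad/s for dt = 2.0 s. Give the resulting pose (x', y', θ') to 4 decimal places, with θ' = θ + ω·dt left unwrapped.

(2.8171, -5.9194, 4.1416)

θ' = 3.1416 + 0.5·2.0 = 4.1416
R = v/ω = 1.0/0.5 = 2.0000
x' = 4.5 + 2.0000·(sin 4.1416 − sin 3.1416) = 2.8171
y' = -5 − 2.0000·(cos 4.1416 − cos 3.1416) = -5.9194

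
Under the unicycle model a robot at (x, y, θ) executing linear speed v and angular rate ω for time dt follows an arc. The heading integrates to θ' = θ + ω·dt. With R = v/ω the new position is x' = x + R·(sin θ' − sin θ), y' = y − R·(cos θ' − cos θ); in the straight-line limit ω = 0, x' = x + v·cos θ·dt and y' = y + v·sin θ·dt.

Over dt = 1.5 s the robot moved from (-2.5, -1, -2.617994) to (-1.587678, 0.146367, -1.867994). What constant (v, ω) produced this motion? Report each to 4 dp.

v = -1.0000, ω = 0.5000

Δθ = -1.867994 − -2.617994 = 0.750000
ω = Δθ/dt = 0.750000/1.5 = 0.5000
R = −Δy/(cos θ' − cos θ) = -2.0000
v = R·ω = -2.0000·0.5000 = -1.0000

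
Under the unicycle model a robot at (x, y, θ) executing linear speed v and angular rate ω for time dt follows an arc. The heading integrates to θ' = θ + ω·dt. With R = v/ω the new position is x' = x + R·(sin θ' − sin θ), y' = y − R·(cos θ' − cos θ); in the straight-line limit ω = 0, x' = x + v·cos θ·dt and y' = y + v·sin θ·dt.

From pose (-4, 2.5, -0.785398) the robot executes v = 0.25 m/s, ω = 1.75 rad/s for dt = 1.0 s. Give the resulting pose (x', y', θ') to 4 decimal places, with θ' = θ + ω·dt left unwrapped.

(-3.7816, 2.5196, 0.9646)

θ' = -0.7854 + 1.75·1.0 = 0.9646
R = v/ω = 0.25/1.75 = 0.1429
x' = -4 + 0.1429·(sin 0.9646 − sin -0.7854) = -3.7816
y' = 2.5 − 0.1429·(cos 0.9646 − cos -0.7854) = 2.5196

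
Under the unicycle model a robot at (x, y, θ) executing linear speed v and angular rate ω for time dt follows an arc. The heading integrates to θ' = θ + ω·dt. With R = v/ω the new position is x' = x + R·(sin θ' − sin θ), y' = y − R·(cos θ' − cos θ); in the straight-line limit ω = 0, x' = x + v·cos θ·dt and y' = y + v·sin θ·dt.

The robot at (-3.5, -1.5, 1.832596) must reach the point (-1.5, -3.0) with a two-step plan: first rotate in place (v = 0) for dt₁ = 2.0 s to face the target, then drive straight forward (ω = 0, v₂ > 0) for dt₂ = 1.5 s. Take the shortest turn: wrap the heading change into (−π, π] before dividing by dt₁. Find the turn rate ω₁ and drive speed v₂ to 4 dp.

ω₁ = -1.2380, v₂ = 1.6667

heading to target = atan2(-3−-1.5, -1.5−-3.5) = -0.6435
Δθ = wrap(-0.6435 − 1.8326) = -2.4761; ω₁ = Δθ/dt₁ = -1.2380
distance = √((-1.5−-3.5)² + (-3−-1.5)²) = 2.5000; v₂ = distance/dt₂ = 1.6667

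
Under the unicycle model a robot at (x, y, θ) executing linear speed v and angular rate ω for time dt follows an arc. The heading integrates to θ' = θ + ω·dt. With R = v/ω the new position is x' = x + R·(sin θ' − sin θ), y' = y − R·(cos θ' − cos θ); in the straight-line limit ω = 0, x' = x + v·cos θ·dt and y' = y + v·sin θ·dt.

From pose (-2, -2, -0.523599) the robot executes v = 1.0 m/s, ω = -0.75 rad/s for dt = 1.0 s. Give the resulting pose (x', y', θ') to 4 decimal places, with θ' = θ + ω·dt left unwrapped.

(-1.3918, -2.7642, -1.2736)

θ' = -0.5236 + -0.75·1.0 = -1.2736
R = v/ω = 1.0/-0.75 = -1.3333
x' = -2 + -1.3333·(sin -1.2736 − sin -0.5236) = -1.3918
y' = -2 − -1.3333·(cos -1.2736 − cos -0.5236) = -2.7642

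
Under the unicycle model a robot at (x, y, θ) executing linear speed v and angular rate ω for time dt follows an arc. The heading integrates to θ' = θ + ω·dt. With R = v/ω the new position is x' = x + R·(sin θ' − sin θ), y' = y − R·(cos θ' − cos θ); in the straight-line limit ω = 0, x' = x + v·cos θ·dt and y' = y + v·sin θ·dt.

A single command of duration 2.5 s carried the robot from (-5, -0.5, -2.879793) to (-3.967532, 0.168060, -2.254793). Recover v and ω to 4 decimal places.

v = -0.5000, ω = 0.2500

Δθ = -2.254793 − -2.879793 = 0.625000
ω = Δθ/dt = 0.625000/2.5 = 0.2500
R = Δx/(sin θ' − sin θ) = -2.0000
v = R·ω = -2.0000·0.2500 = -0.5000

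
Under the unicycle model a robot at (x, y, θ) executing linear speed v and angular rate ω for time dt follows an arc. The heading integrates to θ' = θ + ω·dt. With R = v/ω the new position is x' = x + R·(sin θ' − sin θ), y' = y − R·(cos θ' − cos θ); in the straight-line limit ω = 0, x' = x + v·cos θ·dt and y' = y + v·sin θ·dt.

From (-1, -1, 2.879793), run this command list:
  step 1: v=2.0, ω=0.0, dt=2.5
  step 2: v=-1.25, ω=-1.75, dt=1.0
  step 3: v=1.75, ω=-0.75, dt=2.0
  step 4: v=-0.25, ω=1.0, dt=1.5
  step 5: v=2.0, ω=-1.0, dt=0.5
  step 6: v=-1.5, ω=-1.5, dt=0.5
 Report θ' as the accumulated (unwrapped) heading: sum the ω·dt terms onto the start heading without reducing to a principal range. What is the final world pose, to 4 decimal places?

(-2.8090, 0.9302, -0.1202)

step 1: θ'=2.8798 (straight) → pose (-5.8296, 0.2941, 2.8798)
step 2: θ'=1.1298 (R=0.7143) → pose (-5.3686, -0.7007, 1.1298)
step 3: θ'=-0.3702 (R=-2.3333) → pose (-2.4142, 0.4785, -0.3702)
step 4: θ'=1.1298 (R=-0.2500) → pose (-2.7308, 0.3522, 1.1298)
step 5: θ'=0.6298 (R=-2.0000) → pose (-2.1001, 1.1148, 0.6298)
step 6: θ'=-0.1202 (R=1.0000) → pose (-2.8090, 0.9302, -0.1202)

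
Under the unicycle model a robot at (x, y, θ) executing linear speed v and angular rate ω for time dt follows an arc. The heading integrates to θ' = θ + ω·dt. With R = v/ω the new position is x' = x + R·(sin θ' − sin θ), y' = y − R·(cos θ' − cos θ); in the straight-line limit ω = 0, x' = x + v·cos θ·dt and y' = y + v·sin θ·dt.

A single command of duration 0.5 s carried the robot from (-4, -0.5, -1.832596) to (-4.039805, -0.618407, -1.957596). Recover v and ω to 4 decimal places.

v = 0.2500, ω = -0.2500

Δθ = -1.957596 − -1.832596 = -0.125000
ω = Δθ/dt = -0.125000/0.5 = -0.2500
R = −Δy/(cos θ' − cos θ) = -1.0000
v = R·ω = -1.0000·-0.2500 = 0.2500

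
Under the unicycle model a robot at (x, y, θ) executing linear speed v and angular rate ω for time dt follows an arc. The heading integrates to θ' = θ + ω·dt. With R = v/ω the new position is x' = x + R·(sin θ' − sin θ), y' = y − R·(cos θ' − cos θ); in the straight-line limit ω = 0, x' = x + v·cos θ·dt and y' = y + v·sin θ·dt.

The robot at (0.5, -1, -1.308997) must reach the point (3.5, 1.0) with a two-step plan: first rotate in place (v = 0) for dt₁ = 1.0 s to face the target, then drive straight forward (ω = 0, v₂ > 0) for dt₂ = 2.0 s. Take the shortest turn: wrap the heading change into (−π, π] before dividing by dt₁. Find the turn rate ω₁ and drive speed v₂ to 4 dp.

ω₁ = 1.8970, v₂ = 1.8028

heading to target = atan2(1−-1, 3.5−0.5) = 0.5880
Δθ = wrap(0.5880 − -1.3090) = 1.8970; ω₁ = Δθ/dt₁ = 1.8970
distance = √((3.5−0.5)² + (1−-1)²) = 3.6056; v₂ = distance/dt₂ = 1.8028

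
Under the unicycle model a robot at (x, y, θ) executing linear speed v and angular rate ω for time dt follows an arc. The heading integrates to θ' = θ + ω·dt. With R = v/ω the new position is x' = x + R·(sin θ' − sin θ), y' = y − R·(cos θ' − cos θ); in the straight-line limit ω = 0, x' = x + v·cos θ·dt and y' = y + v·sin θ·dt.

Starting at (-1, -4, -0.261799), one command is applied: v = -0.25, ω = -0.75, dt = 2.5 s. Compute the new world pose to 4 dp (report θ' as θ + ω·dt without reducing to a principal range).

θ' = -0.2618 + -0.75·2.5 = -2.1368
R = v/ω = -0.25/-0.75 = 0.3333
x' = -1 + 0.3333·(sin -2.1368 − sin -0.2618) = -1.1951
y' = -4 − 0.3333·(cos -2.1368 − cos -0.2618) = -3.4993

(-1.1951, -3.4993, -2.1368)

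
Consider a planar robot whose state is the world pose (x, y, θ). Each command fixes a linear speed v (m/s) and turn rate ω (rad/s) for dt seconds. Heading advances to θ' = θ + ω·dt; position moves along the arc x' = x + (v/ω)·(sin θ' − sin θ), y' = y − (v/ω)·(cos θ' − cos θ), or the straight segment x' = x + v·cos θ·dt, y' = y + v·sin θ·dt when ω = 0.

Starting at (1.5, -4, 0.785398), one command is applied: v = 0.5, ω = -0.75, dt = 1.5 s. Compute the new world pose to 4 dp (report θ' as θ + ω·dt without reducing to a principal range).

(2.1935, -3.8428, -0.3396)

θ' = 0.7854 + -0.75·1.5 = -0.3396
R = v/ω = 0.5/-0.75 = -0.6667
x' = 1.5 + -0.6667·(sin -0.3396 − sin 0.7854) = 2.1935
y' = -4 − -0.6667·(cos -0.3396 − cos 0.7854) = -3.8428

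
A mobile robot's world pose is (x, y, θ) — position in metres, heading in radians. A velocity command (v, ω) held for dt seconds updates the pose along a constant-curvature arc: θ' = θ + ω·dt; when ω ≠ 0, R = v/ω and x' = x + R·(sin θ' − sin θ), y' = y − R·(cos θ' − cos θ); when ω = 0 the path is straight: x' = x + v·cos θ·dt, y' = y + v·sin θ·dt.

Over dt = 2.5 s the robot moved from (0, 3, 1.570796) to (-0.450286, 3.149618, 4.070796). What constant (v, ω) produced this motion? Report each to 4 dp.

v = 0.2500, ω = 1.0000

Δθ = 4.070796 − 1.570796 = 2.500000
ω = Δθ/dt = 2.500000/2.5 = 1.0000
R = Δx/(sin θ' − sin θ) = 0.2500
v = R·ω = 0.2500·1.0000 = 0.2500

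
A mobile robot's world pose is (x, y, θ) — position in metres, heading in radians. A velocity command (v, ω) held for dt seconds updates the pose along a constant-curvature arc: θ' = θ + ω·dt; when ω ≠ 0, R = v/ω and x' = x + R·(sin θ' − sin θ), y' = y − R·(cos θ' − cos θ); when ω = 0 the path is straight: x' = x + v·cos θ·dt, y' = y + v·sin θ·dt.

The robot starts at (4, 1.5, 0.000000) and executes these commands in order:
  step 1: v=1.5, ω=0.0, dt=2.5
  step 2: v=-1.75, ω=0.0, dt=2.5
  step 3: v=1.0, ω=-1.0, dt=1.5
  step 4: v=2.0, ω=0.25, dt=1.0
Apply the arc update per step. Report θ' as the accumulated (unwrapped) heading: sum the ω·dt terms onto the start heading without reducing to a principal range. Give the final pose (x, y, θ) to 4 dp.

(4.7606, -1.3859, -1.2500)

step 1: θ'=0.0000 (straight) → pose (7.7500, 1.5000, 0.0000)
step 2: θ'=0.0000 (straight) → pose (3.3750, 1.5000, 0.0000)
step 3: θ'=-1.5000 (R=-1.0000) → pose (4.3725, 0.5707, -1.5000)
step 4: θ'=-1.2500 (R=8.0000) → pose (4.7606, -1.3859, -1.2500)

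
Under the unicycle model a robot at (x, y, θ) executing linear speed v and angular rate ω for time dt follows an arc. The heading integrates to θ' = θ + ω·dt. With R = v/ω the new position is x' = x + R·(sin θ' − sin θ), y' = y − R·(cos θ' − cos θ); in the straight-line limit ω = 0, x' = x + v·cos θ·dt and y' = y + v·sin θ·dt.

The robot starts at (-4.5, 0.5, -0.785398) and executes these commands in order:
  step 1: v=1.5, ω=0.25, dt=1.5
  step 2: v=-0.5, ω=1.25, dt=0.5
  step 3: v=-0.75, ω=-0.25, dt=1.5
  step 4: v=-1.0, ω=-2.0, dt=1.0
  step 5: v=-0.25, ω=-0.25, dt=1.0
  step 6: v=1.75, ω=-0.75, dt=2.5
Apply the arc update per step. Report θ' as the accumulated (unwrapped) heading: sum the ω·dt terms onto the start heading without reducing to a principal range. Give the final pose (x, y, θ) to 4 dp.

step 1: θ'=-0.4104 (R=6.0000) → pose (-2.6512, -0.7591, -0.4104)
step 2: θ'=0.2146 (R=-0.4000) → pose (-2.8960, -0.7351, 0.2146)
step 3: θ'=-0.1604 (R=3.0000) → pose (-4.0140, -0.7654, -0.1604)
step 4: θ'=-2.1604 (R=0.5000) → pose (-4.3497, 0.0062, -2.1604)
step 5: θ'=-2.4104 (R=1.0000) → pose (-4.1863, 0.1945, -2.4104)
step 6: θ'=-4.2854 (R=-2.3333) → pose (-7.8683, 0.9651, -4.2854)

(-7.8683, 0.9651, -4.2854)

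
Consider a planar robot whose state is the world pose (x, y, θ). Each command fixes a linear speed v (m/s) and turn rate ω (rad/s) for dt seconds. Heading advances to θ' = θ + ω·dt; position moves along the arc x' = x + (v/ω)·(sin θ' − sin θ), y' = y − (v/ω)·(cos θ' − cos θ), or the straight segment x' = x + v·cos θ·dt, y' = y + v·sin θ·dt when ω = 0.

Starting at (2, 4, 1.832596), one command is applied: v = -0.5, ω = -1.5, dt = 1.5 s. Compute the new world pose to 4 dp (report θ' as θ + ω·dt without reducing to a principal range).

θ' = 1.8326 + -1.5·1.5 = -0.4174
R = v/ω = -0.5/-1.5 = 0.3333
x' = 2 + 0.3333·(sin -0.4174 − sin 1.8326) = 1.5429
y' = 4 − 0.3333·(cos -0.4174 − cos 1.8326) = 3.6090

(1.5429, 3.6090, -0.4174)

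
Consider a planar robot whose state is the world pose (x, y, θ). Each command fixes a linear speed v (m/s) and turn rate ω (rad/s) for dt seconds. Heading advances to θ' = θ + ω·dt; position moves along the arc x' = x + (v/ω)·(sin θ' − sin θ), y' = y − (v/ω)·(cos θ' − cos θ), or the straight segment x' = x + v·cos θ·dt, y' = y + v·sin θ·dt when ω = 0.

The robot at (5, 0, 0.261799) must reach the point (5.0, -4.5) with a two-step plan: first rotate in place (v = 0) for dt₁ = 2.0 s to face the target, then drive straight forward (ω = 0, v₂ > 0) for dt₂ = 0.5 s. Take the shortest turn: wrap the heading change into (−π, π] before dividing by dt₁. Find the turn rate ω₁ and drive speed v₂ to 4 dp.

heading to target = atan2(-4.5−0, 5−5) = -1.5708
Δθ = wrap(-1.5708 − 0.2618) = -1.8326; ω₁ = Δθ/dt₁ = -0.9163
distance = √((5−5)² + (-4.5−0)²) = 4.5000; v₂ = distance/dt₂ = 9.0000

ω₁ = -0.9163, v₂ = 9.0000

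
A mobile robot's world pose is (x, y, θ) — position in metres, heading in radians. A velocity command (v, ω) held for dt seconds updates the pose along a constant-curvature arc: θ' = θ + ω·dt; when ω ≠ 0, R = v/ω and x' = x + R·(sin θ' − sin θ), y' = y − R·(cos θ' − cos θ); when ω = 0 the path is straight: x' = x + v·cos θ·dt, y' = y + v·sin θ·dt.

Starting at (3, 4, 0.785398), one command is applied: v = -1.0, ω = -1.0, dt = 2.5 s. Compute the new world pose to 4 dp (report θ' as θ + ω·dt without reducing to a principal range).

(1.3032, 4.8504, -1.7146)

θ' = 0.7854 + -1.0·2.5 = -1.7146
R = v/ω = -1.0/-1.0 = 1.0000
x' = 3 + 1.0000·(sin -1.7146 − sin 0.7854) = 1.3032
y' = 4 − 1.0000·(cos -1.7146 − cos 0.7854) = 4.8504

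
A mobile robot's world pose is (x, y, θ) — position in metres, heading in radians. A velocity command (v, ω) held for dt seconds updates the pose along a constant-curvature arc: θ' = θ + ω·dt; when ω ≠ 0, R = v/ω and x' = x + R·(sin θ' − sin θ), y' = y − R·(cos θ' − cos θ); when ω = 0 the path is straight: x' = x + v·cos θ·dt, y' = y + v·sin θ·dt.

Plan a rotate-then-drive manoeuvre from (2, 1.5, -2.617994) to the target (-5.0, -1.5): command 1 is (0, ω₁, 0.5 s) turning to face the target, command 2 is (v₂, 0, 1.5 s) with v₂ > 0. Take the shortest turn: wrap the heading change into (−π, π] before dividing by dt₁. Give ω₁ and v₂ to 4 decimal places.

ω₁ = -0.2374, v₂ = 5.0772

heading to target = atan2(-1.5−1.5, -5−2) = -2.7367
Δθ = wrap(-2.7367 − -2.6180) = -0.1187; ω₁ = Δθ/dt₁ = -0.2374
distance = √((-5−2)² + (-1.5−1.5)²) = 7.6158; v₂ = distance/dt₂ = 5.0772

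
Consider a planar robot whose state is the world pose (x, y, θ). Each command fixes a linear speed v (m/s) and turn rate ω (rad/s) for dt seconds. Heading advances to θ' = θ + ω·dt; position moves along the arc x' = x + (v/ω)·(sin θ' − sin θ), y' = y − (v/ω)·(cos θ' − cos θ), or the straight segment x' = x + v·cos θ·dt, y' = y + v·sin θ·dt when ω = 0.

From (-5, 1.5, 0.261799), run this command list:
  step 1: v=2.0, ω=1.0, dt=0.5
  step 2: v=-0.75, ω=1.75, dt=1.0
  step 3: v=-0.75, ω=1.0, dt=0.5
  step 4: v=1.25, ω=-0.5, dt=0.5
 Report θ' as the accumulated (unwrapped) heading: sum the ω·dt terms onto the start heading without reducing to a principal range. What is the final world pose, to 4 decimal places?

(-4.3524, 1.3477, 2.7618)

step 1: θ'=0.7618 (R=2.0000) → pose (-4.1372, 1.9847, 0.7618)
step 2: θ'=2.5118 (R=-0.4286) → pose (-4.0938, 1.3282, 2.5118)
step 3: θ'=3.0118 (R=-0.7500) → pose (-3.7491, 1.1906, 3.0118)
step 4: θ'=2.7618 (R=-2.5000) → pose (-4.3524, 1.3477, 2.7618)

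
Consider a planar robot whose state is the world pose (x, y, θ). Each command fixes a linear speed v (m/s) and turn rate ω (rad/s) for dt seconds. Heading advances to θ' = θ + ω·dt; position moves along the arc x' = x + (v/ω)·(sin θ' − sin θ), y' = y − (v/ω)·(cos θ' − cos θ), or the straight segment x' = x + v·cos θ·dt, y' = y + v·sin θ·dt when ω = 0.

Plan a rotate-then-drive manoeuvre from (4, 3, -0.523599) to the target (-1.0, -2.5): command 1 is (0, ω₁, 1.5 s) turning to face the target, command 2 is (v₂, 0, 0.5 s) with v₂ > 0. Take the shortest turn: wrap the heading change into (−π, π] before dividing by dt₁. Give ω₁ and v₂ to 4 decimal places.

heading to target = atan2(-2.5−3, -1−4) = -2.3086
Δθ = wrap(-2.3086 − -0.5236) = -1.7850; ω₁ = Δθ/dt₁ = -1.1900
distance = √((-1−4)² + (-2.5−3)²) = 7.4330; v₂ = distance/dt₂ = 14.8661

ω₁ = -1.1900, v₂ = 14.8661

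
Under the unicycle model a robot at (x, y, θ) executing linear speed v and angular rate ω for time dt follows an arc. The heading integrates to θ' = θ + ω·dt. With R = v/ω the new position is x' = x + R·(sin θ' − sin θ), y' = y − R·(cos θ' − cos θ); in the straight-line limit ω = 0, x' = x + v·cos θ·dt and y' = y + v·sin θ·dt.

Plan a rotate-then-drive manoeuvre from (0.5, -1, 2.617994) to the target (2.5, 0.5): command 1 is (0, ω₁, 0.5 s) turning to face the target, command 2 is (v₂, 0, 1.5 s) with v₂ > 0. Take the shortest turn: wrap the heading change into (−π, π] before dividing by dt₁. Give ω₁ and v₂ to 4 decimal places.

ω₁ = -3.9490, v₂ = 1.6667

heading to target = atan2(0.5−-1, 2.5−0.5) = 0.6435
Δθ = wrap(0.6435 − 2.6180) = -1.9745; ω₁ = Δθ/dt₁ = -3.9490
distance = √((2.5−0.5)² + (0.5−-1)²) = 2.5000; v₂ = distance/dt₂ = 1.6667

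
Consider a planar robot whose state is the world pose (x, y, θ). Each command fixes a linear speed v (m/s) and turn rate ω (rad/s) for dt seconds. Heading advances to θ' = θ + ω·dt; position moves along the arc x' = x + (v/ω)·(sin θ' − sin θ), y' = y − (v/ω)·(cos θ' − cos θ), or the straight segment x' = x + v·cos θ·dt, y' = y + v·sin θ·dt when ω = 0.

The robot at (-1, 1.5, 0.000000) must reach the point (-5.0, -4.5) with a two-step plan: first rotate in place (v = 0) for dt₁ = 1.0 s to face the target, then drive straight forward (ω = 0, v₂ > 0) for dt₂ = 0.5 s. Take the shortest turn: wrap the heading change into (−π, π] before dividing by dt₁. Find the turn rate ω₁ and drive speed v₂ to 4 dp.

ω₁ = -2.1588, v₂ = 14.4222

heading to target = atan2(-4.5−1.5, -5−-1) = -2.1588
Δθ = wrap(-2.1588 − 0.0000) = -2.1588; ω₁ = Δθ/dt₁ = -2.1588
distance = √((-5−-1)² + (-4.5−1.5)²) = 7.2111; v₂ = distance/dt₂ = 14.4222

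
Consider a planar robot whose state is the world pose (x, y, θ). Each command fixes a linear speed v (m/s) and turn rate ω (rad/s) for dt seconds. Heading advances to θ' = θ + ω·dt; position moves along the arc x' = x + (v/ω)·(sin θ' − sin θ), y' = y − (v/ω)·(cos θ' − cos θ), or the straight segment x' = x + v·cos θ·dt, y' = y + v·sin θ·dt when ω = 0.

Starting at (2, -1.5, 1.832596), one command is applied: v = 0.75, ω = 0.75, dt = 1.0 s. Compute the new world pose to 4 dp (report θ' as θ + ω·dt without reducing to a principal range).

(1.5644, -0.9110, 2.5826)

θ' = 1.8326 + 0.75·1.0 = 2.5826
R = v/ω = 0.75/0.75 = 1.0000
x' = 2 + 1.0000·(sin 2.5826 − sin 1.8326) = 1.5644
y' = -1.5 − 1.0000·(cos 2.5826 − cos 1.8326) = -0.9110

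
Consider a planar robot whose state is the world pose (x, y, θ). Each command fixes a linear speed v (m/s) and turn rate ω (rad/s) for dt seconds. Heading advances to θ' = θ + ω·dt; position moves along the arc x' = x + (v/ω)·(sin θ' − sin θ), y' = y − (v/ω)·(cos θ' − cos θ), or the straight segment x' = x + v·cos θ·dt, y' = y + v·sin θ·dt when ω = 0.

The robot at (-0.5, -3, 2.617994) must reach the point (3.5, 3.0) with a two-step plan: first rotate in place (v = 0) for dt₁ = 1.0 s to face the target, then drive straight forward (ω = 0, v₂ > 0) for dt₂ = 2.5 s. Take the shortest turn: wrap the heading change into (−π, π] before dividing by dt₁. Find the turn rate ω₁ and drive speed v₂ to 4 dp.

ω₁ = -1.6352, v₂ = 2.8844

heading to target = atan2(3−-3, 3.5−-0.5) = 0.9828
Δθ = wrap(0.9828 − 2.6180) = -1.6352; ω₁ = Δθ/dt₁ = -1.6352
distance = √((3.5−-0.5)² + (3−-3)²) = 7.2111; v₂ = distance/dt₂ = 2.8844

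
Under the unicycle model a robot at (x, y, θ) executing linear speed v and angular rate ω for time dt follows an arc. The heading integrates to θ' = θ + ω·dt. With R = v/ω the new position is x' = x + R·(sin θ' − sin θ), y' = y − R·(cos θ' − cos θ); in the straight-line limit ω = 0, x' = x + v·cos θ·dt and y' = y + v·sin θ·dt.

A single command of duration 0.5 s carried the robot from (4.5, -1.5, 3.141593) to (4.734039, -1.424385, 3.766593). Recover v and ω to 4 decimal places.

v = -0.5000, ω = 1.2500

Δθ = 3.766593 − 3.141593 = 0.625000
ω = Δθ/dt = 0.625000/0.5 = 1.2500
R = Δx/(sin θ' − sin θ) = -0.4000
v = R·ω = -0.4000·1.2500 = -0.5000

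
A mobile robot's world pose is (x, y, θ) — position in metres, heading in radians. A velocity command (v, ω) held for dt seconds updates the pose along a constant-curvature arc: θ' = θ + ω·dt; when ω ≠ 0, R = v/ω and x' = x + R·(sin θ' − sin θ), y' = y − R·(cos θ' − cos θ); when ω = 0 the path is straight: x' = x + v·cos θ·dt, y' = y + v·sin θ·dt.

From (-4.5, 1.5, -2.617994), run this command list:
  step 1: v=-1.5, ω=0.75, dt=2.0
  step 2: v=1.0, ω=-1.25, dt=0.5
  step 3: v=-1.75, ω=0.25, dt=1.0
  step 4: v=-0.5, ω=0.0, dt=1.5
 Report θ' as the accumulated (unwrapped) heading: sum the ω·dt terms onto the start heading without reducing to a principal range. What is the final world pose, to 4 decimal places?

step 1: θ'=-1.1180 (R=-2.0000) → pose (-3.7016, 4.1070, -1.1180)
step 2: θ'=-1.7430 (R=-0.8000) → pose (-3.6328, 3.6200, -1.7430)
step 3: θ'=-1.4930 (R=-7.0000) → pose (-3.5504, 5.3635, -1.4930)
step 4: θ'=-1.4930 (straight) → pose (-3.6087, 6.1112, -1.4930)

(-3.6087, 6.1112, -1.4930)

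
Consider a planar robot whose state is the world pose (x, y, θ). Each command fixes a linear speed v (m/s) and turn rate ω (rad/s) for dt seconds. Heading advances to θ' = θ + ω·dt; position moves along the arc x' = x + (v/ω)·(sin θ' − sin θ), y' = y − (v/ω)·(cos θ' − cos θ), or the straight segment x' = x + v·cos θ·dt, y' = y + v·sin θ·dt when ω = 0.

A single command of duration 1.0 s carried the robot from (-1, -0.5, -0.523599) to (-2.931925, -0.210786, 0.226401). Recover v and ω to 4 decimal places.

Δθ = 0.226401 − -0.523599 = 0.750000
ω = Δθ/dt = 0.750000/1.0 = 0.7500
R = Δx/(sin θ' − sin θ) = -2.6667
v = R·ω = -2.6667·0.7500 = -2.0000

v = -2.0000, ω = 0.7500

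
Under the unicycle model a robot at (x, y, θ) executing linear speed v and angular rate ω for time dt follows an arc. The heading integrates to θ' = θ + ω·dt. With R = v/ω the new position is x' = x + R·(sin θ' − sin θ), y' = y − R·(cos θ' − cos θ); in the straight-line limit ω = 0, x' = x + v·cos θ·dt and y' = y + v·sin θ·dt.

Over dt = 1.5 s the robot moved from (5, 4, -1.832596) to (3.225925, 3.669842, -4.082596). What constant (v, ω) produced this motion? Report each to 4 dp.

Δθ = -4.082596 − -1.832596 = -2.250000
ω = Δθ/dt = -2.250000/1.5 = -1.5000
R = Δx/(sin θ' − sin θ) = -1.0000
v = R·ω = -1.0000·-1.5000 = 1.5000

v = 1.5000, ω = -1.5000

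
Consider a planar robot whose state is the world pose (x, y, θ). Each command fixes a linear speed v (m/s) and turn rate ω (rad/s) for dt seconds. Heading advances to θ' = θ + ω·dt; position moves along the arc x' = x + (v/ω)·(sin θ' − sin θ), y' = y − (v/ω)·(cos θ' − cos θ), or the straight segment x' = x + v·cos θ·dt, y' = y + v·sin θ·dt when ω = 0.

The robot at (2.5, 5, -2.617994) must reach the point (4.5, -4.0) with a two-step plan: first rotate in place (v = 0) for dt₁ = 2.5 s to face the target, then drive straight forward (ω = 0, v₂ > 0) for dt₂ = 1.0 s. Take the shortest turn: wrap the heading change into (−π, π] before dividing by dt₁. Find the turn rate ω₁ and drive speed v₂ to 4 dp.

ω₁ = 0.5063, v₂ = 9.2195

heading to target = atan2(-4−5, 4.5−2.5) = -1.3521
Δθ = wrap(-1.3521 − -2.6180) = 1.2659; ω₁ = Δθ/dt₁ = 0.5063
distance = √((4.5−2.5)² + (-4−5)²) = 9.2195; v₂ = distance/dt₂ = 9.2195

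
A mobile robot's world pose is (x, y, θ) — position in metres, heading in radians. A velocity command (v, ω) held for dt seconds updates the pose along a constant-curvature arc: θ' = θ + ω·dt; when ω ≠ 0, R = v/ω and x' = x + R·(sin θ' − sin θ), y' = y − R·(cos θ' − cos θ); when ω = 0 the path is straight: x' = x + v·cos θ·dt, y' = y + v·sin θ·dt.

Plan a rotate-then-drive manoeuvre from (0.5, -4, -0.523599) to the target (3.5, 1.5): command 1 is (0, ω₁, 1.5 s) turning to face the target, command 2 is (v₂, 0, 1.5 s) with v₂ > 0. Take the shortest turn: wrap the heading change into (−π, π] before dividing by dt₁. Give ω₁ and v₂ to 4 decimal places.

heading to target = atan2(1.5−-4, 3.5−0.5) = 1.0714
Δθ = wrap(1.0714 − -0.5236) = 1.5950; ω₁ = Δθ/dt₁ = 1.0634
distance = √((3.5−0.5)² + (1.5−-4)²) = 6.2650; v₂ = distance/dt₂ = 4.1767

ω₁ = 1.0634, v₂ = 4.1767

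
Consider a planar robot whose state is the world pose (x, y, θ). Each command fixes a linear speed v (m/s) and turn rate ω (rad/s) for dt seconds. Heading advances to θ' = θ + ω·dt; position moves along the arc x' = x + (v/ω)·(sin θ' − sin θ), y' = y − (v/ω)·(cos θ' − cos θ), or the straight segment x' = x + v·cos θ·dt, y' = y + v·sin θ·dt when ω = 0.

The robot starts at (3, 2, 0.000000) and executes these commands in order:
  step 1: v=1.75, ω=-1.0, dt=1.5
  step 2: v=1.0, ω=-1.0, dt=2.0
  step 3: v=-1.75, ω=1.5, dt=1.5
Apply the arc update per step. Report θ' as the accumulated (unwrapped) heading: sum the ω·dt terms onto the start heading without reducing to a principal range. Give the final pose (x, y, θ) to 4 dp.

step 1: θ'=-1.5000 (R=-1.7500) → pose (4.7456, 0.3738, -1.5000)
step 2: θ'=-3.5000 (R=-1.0000) → pose (3.3973, -0.6334, -3.5000)
step 3: θ'=-1.2500 (R=-1.1667) → pose (4.9137, 0.8270, -1.2500)

(4.9137, 0.8270, -1.2500)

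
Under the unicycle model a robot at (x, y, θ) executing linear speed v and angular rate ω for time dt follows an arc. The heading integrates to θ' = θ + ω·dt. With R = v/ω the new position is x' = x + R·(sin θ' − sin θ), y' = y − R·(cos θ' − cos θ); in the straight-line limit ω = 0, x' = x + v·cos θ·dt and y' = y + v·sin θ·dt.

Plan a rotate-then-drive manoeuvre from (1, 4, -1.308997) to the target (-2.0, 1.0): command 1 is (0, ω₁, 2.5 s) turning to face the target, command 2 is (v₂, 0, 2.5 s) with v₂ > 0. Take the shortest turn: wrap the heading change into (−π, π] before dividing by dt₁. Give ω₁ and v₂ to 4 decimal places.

heading to target = atan2(1−4, -2−1) = -2.3562
Δθ = wrap(-2.3562 − -1.3090) = -1.0472; ω₁ = Δθ/dt₁ = -0.4189
distance = √((-2−1)² + (1−4)²) = 4.2426; v₂ = distance/dt₂ = 1.6971

ω₁ = -0.4189, v₂ = 1.6971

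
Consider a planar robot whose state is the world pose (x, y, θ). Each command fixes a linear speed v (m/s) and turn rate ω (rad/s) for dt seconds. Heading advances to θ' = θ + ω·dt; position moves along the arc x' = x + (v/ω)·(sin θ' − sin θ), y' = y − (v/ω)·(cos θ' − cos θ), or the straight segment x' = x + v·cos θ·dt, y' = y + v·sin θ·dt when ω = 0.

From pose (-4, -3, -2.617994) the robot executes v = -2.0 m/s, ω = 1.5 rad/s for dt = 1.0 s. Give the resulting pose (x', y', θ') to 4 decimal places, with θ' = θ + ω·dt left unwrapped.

(-3.4677, -1.2620, -1.1180)

θ' = -2.6180 + 1.5·1.0 = -1.1180
R = v/ω = -2.0/1.5 = -1.3333
x' = -4 + -1.3333·(sin -1.1180 − sin -2.6180) = -3.4677
y' = -3 − -1.3333·(cos -1.1180 − cos -2.6180) = -1.2620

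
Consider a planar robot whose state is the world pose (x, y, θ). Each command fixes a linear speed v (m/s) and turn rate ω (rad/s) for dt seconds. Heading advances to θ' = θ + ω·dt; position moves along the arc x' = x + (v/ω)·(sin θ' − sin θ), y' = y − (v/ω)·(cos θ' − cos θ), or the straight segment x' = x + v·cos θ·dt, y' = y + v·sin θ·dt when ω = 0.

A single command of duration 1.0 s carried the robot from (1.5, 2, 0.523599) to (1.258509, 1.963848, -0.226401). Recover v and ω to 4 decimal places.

v = -0.2500, ω = -0.7500

Δθ = -0.226401 − 0.523599 = -0.750000
ω = Δθ/dt = -0.750000/1.0 = -0.7500
R = Δx/(sin θ' − sin θ) = 0.3333
v = R·ω = 0.3333·-0.7500 = -0.2500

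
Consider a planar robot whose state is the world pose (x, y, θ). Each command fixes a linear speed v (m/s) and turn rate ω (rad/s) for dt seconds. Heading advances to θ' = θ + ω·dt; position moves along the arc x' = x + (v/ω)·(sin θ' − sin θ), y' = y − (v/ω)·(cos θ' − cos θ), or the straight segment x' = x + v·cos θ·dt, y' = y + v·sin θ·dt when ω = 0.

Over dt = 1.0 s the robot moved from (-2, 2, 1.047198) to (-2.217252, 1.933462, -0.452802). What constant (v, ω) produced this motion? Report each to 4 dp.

Δθ = -0.452802 − 1.047198 = -1.500000
ω = Δθ/dt = -1.500000/1.0 = -1.5000
R = Δx/(sin θ' − sin θ) = 0.1667
v = R·ω = 0.1667·-1.5000 = -0.2500

v = -0.2500, ω = -1.5000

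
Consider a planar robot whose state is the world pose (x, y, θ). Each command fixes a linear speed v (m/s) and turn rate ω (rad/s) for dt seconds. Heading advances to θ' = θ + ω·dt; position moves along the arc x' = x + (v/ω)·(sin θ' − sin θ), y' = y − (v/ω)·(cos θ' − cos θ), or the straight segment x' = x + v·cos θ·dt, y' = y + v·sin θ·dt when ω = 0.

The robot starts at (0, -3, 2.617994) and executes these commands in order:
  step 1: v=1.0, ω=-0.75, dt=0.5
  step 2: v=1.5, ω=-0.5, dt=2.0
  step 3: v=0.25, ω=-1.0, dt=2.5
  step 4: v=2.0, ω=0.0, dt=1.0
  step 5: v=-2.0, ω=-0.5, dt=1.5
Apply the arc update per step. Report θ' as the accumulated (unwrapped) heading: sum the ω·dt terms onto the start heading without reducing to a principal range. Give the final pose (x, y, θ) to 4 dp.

step 1: θ'=2.2430 (R=-1.3333) → pose (-0.3766, -2.6756, 2.2430)
step 2: θ'=1.2430 (R=-3.0000) → pose (-0.8695, 0.1584, 1.2430)
step 3: θ'=-1.2570 (R=-0.2500) → pose (-0.3950, 0.1551, -1.2570)
step 4: θ'=-1.2570 (straight) → pose (0.2223, -1.7472, -1.2570)
step 5: θ'=-2.0070 (R=4.0000) → pose (0.4016, 1.1775, -2.0070)

(0.4016, 1.1775, -2.0070)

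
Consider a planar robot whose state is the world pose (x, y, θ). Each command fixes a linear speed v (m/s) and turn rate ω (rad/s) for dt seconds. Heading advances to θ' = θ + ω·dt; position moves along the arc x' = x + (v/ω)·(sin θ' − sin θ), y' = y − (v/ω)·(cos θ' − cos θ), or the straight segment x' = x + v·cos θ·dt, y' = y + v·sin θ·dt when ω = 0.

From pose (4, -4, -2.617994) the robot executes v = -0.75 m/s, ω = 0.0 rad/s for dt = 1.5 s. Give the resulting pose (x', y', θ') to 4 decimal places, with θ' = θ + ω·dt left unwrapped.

(4.9743, -3.4375, -2.6180)

θ' = -2.6180 + 0.0·1.5 = -2.6180
ω = 0 → straight: x' = 4 + -0.75·cos(-2.6180)·1.5 = 4.9743
y' = -4 + -0.75·sin(-2.6180)·1.5 = -3.4375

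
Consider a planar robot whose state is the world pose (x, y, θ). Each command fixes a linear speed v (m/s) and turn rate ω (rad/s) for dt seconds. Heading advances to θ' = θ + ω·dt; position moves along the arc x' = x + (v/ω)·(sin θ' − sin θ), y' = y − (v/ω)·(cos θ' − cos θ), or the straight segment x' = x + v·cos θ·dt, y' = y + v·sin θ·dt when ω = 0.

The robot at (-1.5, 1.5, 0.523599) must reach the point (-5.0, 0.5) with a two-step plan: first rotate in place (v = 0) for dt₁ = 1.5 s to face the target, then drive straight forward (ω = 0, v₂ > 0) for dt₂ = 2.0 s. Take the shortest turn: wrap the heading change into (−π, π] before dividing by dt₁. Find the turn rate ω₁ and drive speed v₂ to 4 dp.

heading to target = atan2(0.5−1.5, -5−-1.5) = -2.8633
Δθ = wrap(-2.8633 − 0.5236) = 2.8963; ω₁ = Δθ/dt₁ = 1.9309
distance = √((-5−-1.5)² + (0.5−1.5)²) = 3.6401; v₂ = distance/dt₂ = 1.8200

ω₁ = 1.9309, v₂ = 1.8200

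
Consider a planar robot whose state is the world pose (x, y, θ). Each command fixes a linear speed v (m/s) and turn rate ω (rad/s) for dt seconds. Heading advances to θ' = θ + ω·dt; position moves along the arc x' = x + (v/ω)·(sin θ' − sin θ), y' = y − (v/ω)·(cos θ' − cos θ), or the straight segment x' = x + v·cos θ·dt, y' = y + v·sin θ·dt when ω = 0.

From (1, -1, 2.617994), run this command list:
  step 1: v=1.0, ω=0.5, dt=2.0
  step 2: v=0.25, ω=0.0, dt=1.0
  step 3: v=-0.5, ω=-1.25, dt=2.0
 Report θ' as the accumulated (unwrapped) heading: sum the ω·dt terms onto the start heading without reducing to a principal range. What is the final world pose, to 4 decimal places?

(-0.5962, -1.5999, 1.1180)

step 1: θ'=3.6180 (R=2.0000) → pose (-0.9172, -0.9547, 3.6180)
step 2: θ'=3.6180 (straight) → pose (-1.1393, -1.0694, 3.6180)
step 3: θ'=1.1180 (R=0.4000) → pose (-0.5962, -1.5999, 1.1180)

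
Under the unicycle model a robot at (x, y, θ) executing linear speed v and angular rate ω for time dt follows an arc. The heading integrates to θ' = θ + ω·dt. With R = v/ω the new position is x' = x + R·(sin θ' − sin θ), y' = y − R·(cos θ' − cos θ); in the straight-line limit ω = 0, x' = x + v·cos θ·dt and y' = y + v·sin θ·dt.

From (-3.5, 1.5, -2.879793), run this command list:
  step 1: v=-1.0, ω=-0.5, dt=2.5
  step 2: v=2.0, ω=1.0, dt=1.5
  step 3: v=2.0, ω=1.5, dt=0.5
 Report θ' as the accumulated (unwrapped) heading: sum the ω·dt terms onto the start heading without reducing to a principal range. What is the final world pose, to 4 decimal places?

step 1: θ'=-4.1298 (R=2.0000) → pose (-1.3123, 0.6685, -4.1298)
step 2: θ'=-2.6298 (R=2.0000) → pose (-3.9619, 1.3119, -2.6298)
step 3: θ'=-1.8798 (R=1.3333) → pose (-4.5790, 0.5549, -1.8798)

(-4.5790, 0.5549, -1.8798)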